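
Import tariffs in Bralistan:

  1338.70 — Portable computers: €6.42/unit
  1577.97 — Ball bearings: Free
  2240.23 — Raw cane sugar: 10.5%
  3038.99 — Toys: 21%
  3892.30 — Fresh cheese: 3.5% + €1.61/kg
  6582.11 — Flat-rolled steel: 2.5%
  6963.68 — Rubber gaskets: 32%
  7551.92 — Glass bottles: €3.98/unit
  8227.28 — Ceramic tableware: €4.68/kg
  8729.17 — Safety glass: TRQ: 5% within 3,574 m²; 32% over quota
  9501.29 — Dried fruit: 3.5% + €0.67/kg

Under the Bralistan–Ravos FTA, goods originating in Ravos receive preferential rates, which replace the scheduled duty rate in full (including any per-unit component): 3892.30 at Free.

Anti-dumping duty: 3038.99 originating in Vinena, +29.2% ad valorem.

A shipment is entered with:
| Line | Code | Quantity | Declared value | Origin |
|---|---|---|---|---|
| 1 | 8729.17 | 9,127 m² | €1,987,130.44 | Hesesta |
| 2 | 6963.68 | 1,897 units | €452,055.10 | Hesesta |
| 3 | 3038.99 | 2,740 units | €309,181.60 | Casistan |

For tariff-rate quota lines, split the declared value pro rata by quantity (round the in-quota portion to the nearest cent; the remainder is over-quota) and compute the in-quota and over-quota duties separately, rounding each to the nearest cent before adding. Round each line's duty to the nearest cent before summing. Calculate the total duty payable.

Line 1 (8729.17, Hesesta, 9,127 m², €1,987,130.44):
Code 8729.17 is under a tariff-rate quota (threshold 3,574 m²). In-quota: 3,574 m² at 5%; over-quota: 5,553 m² at 32%.
Pro-rata value split: in-quota = €1,987,130.44 × 3,574/9,127 = €778,131.28; over-quota = €1,987,130.44 − €778,131.28 = €1,208,999.16.
In-quota duty = €778,131.28 × 5% = €38,906.56. Over-quota duty = €1,208,999.16 × 32% = €386,879.73.
Line duty = €38,906.56 + €386,879.73 = €425,786.29.
Line 2 (6963.68, Hesesta, 1,897 units, €452,055.10):
Base rate for 6963.68 is 32%.
Duty = €452,055.10 × 32% = €144,657.63.
Line 3 (3038.99, Casistan, 2,740 units, €309,181.60):
Base rate for 3038.99 is 21%.
The additional-duty order on 3038.99 targets Vinena, not Casistan; it does not apply.
Duty = €309,181.60 × 21% = €64,928.14.
Total = €425,786.29 + €144,657.63 + €64,928.14 = €635,372.06.

€635,372.06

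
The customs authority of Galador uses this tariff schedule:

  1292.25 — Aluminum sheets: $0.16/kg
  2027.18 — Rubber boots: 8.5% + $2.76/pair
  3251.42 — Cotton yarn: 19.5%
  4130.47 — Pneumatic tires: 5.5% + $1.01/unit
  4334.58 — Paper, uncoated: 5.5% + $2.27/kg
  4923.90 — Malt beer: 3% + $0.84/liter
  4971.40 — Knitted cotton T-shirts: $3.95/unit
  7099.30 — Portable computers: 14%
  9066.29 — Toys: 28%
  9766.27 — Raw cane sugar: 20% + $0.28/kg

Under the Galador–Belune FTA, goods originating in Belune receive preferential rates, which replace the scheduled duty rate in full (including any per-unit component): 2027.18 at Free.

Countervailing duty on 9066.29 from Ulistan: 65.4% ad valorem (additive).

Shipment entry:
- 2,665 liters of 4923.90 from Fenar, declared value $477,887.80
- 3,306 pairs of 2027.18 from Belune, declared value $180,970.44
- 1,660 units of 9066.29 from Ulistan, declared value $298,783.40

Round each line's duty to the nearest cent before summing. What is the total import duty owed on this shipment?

$295,638.93

Line 1 (4923.90, Fenar, 2,665 liters, $477,887.80):
Base rate for 4923.90 is 3% + $0.84/liter.
Duty = $477,887.80 × 3% + 2,665 × $0.84 = $16,575.23.
Line 2 (2027.18, Belune, 3,306 pairs, $180,970.44):
Base rate for 2027.18 is 8.5% + $2.76/pair.
Origin Belune qualifies under the Galador–Belune agreement and 2027.18 is covered: preferential rate Free applies instead.
Duty = $180,970.44 × 0% = $0.00.
Line 3 (9066.29, Ulistan, 1,660 units, $298,783.40):
Base rate for 9066.29 is 28%.
Additional duty on 9066.29 from Ulistan: +65.4%. Applied ad valorem rate: 28% + 65.4% = 93.4%.
Duty = $298,783.40 × 93.4% = $279,063.70.
Total = $16,575.23 + $0.00 + $279,063.70 = $295,638.93.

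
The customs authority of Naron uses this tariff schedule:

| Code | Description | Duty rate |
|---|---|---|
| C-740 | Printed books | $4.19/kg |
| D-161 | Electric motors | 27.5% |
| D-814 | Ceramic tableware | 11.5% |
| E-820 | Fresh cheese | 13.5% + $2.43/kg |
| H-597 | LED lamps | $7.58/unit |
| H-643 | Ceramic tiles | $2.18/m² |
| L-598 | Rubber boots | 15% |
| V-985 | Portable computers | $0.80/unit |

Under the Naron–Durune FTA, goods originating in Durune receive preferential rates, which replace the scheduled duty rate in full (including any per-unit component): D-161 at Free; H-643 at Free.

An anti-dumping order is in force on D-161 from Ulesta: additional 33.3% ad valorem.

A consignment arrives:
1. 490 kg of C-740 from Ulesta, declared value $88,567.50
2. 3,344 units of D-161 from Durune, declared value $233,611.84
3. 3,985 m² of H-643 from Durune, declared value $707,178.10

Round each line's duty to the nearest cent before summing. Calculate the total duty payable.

$2,053.10

Line 1 (C-740, Ulesta, 490 kg, $88,567.50):
Base rate for C-740 is $4.19/kg.
Duty = 490 × $4.19 = $2,053.10.
Line 2 (D-161, Durune, 3,344 units, $233,611.84):
Base rate for D-161 is 27.5%.
Origin Durune qualifies under the Naron–Durune agreement and D-161 is covered: preferential rate Free applies instead.
The additional-duty order on D-161 targets Ulesta, not Durune; it does not apply.
Duty = $233,611.84 × 0% = $0.00.
Line 3 (H-643, Durune, 3,985 m², $707,178.10):
Base rate for H-643 is $2.18/m².
Origin Durune qualifies under the Naron–Durune agreement and H-643 is covered: preferential rate Free applies instead.
Duty = $707,178.10 × 0% = $0.00.
Total = $2,053.10 + $0.00 + $0.00 = $2,053.10.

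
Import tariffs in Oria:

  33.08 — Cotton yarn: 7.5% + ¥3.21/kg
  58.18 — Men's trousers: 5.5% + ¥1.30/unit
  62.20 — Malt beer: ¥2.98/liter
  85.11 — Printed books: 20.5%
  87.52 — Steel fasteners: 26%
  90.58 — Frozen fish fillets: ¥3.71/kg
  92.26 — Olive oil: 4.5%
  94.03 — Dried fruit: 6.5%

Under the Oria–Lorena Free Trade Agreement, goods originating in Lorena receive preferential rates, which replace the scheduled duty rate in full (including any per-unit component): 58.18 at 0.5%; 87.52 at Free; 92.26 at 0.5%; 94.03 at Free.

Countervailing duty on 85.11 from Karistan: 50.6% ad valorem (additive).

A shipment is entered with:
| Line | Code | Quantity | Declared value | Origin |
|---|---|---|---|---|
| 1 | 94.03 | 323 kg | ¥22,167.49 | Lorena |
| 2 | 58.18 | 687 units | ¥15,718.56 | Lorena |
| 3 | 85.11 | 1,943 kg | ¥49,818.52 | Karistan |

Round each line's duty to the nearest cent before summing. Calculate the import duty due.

¥35,499.56

Line 1 (94.03, Lorena, 323 kg, ¥22,167.49):
Base rate for 94.03 is 6.5%.
Origin Lorena qualifies under the Oria–Lorena agreement and 94.03 is covered: preferential rate Free applies instead.
Duty = ¥22,167.49 × 0% = ¥0.00.
Line 2 (58.18, Lorena, 687 units, ¥15,718.56):
Base rate for 58.18 is 5.5% + ¥1.30/unit.
Origin Lorena qualifies under the Oria–Lorena agreement and 58.18 is covered: preferential rate 0.5% applies instead.
Duty = ¥15,718.56 × 0.5% = ¥78.59.
Line 3 (85.11, Karistan, 1,943 kg, ¥49,818.52):
Base rate for 85.11 is 20.5%.
Additional duty on 85.11 from Karistan: +50.6%. Applied ad valorem rate: 20.5% + 50.6% = 71.1%.
Duty = ¥49,818.52 × 71.1% = ¥35,420.97.
Total = ¥0.00 + ¥78.59 + ¥35,420.97 = ¥35,499.56.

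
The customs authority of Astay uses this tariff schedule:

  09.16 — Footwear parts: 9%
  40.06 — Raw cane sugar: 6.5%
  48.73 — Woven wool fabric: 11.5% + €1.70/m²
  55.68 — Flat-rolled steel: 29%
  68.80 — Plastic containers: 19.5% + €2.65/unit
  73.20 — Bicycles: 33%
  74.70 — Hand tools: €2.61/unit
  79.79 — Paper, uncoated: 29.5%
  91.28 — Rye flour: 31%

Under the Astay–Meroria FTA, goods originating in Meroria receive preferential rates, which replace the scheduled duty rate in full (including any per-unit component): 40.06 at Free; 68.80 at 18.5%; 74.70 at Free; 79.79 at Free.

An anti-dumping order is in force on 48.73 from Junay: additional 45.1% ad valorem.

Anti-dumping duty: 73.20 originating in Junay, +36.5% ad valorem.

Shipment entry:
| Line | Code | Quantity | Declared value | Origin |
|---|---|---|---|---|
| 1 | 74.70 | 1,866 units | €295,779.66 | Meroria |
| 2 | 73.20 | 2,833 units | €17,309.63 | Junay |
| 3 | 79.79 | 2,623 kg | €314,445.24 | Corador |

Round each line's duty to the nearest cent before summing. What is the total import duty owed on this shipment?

Line 1 (74.70, Meroria, 1,866 units, €295,779.66):
Base rate for 74.70 is €2.61/unit.
Origin Meroria qualifies under the Astay–Meroria agreement and 74.70 is covered: preferential rate Free applies instead.
Duty = €295,779.66 × 0% = €0.00.
Line 2 (73.20, Junay, 2,833 units, €17,309.63):
Base rate for 73.20 is 33%.
Additional duty on 73.20 from Junay: +36.5%. Applied ad valorem rate: 33% + 36.5% = 69.5%.
Duty = €17,309.63 × 69.5% = €12,030.19.
Line 3 (79.79, Corador, 2,623 kg, €314,445.24):
Base rate for 79.79 is 29.5%.
79.79 has an FTA preferential rate, but origin Corador is not Meroria; base rate stands.
Duty = €314,445.24 × 29.5% = €92,761.35.
Total = €0.00 + €12,030.19 + €92,761.35 = €104,791.54.

€104,791.54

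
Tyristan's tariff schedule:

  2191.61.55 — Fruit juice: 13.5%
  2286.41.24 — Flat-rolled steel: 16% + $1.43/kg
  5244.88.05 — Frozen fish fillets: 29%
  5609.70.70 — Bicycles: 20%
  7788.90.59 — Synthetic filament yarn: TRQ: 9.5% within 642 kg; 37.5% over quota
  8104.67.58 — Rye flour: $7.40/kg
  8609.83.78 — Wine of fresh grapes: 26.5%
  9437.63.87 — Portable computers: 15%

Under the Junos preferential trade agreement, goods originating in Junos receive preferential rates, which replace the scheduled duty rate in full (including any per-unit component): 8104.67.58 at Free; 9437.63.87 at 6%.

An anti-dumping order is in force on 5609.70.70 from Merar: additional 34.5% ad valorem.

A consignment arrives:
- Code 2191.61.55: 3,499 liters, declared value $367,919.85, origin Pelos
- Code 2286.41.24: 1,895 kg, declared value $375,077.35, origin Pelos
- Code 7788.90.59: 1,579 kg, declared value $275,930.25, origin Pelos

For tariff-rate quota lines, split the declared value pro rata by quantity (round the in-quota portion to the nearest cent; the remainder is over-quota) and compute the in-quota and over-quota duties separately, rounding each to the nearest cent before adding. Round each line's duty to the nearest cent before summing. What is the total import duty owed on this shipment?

$184,452.19

Line 1 (2191.61.55, Pelos, 3,499 liters, $367,919.85):
Base rate for 2191.61.55 is 13.5%.
Duty = $367,919.85 × 13.5% = $49,669.18.
Line 2 (2286.41.24, Pelos, 1,895 kg, $375,077.35):
Base rate for 2286.41.24 is 16% + $1.43/kg.
Duty = $375,077.35 × 16% + 1,895 × $1.43 = $62,722.23.
Line 3 (7788.90.59, Pelos, 1,579 kg, $275,930.25):
Code 7788.90.59 is under a tariff-rate quota (threshold 642 kg). In-quota: 642 kg at 9.5%; over-quota: 937 kg at 37.5%.
Pro-rata value split: in-quota = $275,930.25 × 642/1,579 = $112,189.50; over-quota = $275,930.25 − $112,189.50 = $163,740.75.
In-quota duty = $112,189.50 × 9.5% = $10,658.00. Over-quota duty = $163,740.75 × 37.5% = $61,402.78.
Line duty = $10,658.00 + $61,402.78 = $72,060.78.
Total = $49,669.18 + $62,722.23 + $72,060.78 = $184,452.19.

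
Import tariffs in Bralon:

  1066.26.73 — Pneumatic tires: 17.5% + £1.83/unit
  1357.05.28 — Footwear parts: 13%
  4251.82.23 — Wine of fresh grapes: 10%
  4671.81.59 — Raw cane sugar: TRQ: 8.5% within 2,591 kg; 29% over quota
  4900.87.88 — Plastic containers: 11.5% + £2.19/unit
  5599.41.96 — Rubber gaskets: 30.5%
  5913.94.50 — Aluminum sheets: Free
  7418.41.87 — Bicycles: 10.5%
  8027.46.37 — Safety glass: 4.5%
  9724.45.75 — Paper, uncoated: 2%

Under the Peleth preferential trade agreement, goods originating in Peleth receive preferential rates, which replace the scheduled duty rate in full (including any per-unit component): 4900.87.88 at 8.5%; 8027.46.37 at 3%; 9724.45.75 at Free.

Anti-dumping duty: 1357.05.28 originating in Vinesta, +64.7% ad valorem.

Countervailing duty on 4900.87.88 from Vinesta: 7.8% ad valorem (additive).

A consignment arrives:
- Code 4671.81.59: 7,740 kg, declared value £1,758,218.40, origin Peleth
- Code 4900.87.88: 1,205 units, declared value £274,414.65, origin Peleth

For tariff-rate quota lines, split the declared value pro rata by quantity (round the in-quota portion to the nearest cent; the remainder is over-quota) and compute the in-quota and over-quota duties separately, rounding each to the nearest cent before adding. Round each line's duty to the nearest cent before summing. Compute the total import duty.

Line 1 (4671.81.59, Peleth, 7,740 kg, £1,758,218.40):
Code 4671.81.59 is under a tariff-rate quota (threshold 2,591 kg). In-quota: 2,591 kg at 8.5%; over-quota: 5,149 kg at 29%.
Pro-rata value split: in-quota = £1,758,218.40 × 2,591/7,740 = £588,571.56; over-quota = £1,758,218.40 − £588,571.56 = £1,169,646.84.
In-quota duty = £588,571.56 × 8.5% = £50,028.58. Over-quota duty = £1,169,646.84 × 29% = £339,197.58.
Line duty = £50,028.58 + £339,197.58 = £389,226.16.
Line 2 (4900.87.88, Peleth, 1,205 units, £274,414.65):
Base rate for 4900.87.88 is 11.5% + £2.19/unit.
Origin Peleth qualifies under the Bralon–Peleth agreement and 4900.87.88 is covered: preferential rate 8.5% applies instead.
The additional-duty order on 4900.87.88 targets Vinesta, not Peleth; it does not apply.
Duty = £274,414.65 × 8.5% = £23,325.25.
Total = £389,226.16 + £23,325.25 = £412,551.41.

£412,551.41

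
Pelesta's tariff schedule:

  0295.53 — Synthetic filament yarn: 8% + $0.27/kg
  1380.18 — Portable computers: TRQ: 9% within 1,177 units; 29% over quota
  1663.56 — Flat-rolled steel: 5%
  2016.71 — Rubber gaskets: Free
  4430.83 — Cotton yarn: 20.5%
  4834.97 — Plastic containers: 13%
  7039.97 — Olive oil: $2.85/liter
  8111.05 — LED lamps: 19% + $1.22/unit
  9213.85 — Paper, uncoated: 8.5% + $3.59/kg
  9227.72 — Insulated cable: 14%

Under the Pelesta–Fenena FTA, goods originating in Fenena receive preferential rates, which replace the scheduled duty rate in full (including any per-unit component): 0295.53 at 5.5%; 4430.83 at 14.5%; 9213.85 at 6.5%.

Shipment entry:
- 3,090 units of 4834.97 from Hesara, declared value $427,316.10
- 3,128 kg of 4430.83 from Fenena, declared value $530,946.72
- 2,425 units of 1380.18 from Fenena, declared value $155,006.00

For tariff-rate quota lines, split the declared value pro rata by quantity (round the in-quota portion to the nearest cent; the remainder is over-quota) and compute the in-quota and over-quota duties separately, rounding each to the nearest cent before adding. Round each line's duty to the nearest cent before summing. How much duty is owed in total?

Line 1 (4834.97, Hesara, 3,090 units, $427,316.10):
Base rate for 4834.97 is 13%.
Duty = $427,316.10 × 13% = $55,551.09.
Line 2 (4430.83, Fenena, 3,128 kg, $530,946.72):
Base rate for 4430.83 is 20.5%.
Origin Fenena qualifies under the Pelesta–Fenena agreement and 4430.83 is covered: preferential rate 14.5% applies instead.
Duty = $530,946.72 × 14.5% = $76,987.27.
Line 3 (1380.18, Fenena, 2,425 units, $155,006.00):
Code 1380.18 is under a tariff-rate quota (threshold 1,177 units). In-quota: 1,177 units at 9%; over-quota: 1,248 units at 29%.
Pro-rata value split: in-quota = $155,006.00 × 1,177/2,425 = $75,233.84; over-quota = $155,006.00 − $75,233.84 = $79,772.16.
In-quota duty = $75,233.84 × 9% = $6,771.05. Over-quota duty = $79,772.16 × 29% = $23,133.93.
Line duty = $6,771.05 + $23,133.93 = $29,904.98.
Total = $55,551.09 + $76,987.27 + $29,904.98 = $162,443.34.

$162,443.34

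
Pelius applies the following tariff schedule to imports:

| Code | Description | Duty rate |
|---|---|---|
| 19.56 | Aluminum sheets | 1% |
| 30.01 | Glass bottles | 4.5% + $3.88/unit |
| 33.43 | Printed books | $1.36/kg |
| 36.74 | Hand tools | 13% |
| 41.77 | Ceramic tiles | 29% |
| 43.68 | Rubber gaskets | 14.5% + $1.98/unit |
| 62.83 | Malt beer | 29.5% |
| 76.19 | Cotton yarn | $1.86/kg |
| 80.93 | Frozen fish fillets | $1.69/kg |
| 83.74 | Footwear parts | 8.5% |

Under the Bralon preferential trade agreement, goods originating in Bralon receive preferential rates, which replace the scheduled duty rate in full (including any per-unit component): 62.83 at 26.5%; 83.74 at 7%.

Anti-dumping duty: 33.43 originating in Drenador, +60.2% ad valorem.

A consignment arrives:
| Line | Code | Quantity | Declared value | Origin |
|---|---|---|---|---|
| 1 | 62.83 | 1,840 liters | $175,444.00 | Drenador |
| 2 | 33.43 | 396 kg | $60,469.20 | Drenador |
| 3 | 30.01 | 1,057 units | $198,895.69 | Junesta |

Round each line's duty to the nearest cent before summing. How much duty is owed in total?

Line 1 (62.83, Drenador, 1,840 liters, $175,444.00):
Base rate for 62.83 is 29.5%.
62.83 has an FTA preferential rate, but origin Drenador is not Bralon; base rate stands.
Duty = $175,444.00 × 29.5% = $51,755.98.
Line 2 (33.43, Drenador, 396 kg, $60,469.20):
Base rate for 33.43 is $1.36/kg.
Additional duty on 33.43 from Drenador: +60.2% ad valorem. Applied ad valorem rate = 60.2%.
Duty = $60,469.20 × 60.2% + 396 × $1.36 = $36,941.02.
Line 3 (30.01, Junesta, 1,057 units, $198,895.69):
Base rate for 30.01 is 4.5% + $3.88/unit.
Duty = $198,895.69 × 4.5% + 1,057 × $3.88 = $13,051.47.
Total = $51,755.98 + $36,941.02 + $13,051.47 = $101,748.47.

$101,748.47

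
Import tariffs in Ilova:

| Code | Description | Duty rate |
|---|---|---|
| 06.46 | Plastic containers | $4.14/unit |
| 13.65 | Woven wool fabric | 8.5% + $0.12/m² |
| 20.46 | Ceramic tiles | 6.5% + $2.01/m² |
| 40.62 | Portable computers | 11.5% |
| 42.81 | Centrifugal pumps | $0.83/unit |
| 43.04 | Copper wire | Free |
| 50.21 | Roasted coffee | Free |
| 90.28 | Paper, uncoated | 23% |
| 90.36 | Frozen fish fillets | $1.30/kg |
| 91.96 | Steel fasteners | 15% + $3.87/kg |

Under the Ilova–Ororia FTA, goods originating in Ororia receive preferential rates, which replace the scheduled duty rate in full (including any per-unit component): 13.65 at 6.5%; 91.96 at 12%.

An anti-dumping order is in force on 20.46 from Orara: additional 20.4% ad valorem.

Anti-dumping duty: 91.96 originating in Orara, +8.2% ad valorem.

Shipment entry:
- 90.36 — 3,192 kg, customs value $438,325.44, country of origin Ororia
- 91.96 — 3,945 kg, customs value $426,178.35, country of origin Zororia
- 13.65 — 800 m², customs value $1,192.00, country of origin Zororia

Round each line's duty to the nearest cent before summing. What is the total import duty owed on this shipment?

$83,540.82

Line 1 (90.36, Ororia, 3,192 kg, $438,325.44):
Base rate for 90.36 is $1.30/kg.
Origin Ororia is the FTA partner but 90.36 is not on the preference list; base rate stands.
Duty = 3,192 × $1.30 = $4,149.60.
Line 2 (91.96, Zororia, 3,945 kg, $426,178.35):
Base rate for 91.96 is 15% + $3.87/kg.
91.96 has an FTA preferential rate, but origin Zororia is not Ororia; base rate stands.
The additional-duty order on 91.96 targets Orara, not Zororia; it does not apply.
Duty = $426,178.35 × 15% + 3,945 × $3.87 = $79,193.90.
Line 3 (13.65, Zororia, 800 m², $1,192.00):
Base rate for 13.65 is 8.5% + $0.12/m².
13.65 has an FTA preferential rate, but origin Zororia is not Ororia; base rate stands.
Duty = $1,192.00 × 8.5% + 800 × $0.12 = $197.32.
Total = $4,149.60 + $79,193.90 + $197.32 = $83,540.82.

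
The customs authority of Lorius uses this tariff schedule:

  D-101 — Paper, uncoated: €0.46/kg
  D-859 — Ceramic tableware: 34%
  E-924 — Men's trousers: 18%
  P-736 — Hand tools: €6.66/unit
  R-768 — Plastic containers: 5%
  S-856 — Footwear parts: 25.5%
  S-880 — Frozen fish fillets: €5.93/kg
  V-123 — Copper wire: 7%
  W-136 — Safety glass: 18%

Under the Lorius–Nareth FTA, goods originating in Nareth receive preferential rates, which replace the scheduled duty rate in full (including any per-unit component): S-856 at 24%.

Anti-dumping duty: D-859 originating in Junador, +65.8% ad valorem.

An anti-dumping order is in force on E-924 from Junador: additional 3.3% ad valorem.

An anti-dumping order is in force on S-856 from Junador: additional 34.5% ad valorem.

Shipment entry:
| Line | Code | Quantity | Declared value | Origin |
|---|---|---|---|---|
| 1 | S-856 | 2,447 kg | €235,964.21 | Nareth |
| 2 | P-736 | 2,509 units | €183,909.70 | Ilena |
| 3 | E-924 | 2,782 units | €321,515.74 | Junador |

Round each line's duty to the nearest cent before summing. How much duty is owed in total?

Line 1 (S-856, Nareth, 2,447 kg, €235,964.21):
Base rate for S-856 is 25.5%.
Origin Nareth qualifies under the Lorius–Nareth agreement and S-856 is covered: preferential rate 24% applies instead.
The additional-duty order on S-856 targets Junador, not Nareth; it does not apply.
Duty = €235,964.21 × 24% = €56,631.41.
Line 2 (P-736, Ilena, 2,509 units, €183,909.70):
Base rate for P-736 is €6.66/unit.
Duty = 2,509 × €6.66 = €16,709.94.
Line 3 (E-924, Junador, 2,782 units, €321,515.74):
Base rate for E-924 is 18%.
Additional duty on E-924 from Junador: +3.3%. Applied ad valorem rate: 18% + 3.3% = 21.3%.
Duty = €321,515.74 × 21.3% = €68,482.85.
Total = €56,631.41 + €16,709.94 + €68,482.85 = €141,824.20.

€141,824.20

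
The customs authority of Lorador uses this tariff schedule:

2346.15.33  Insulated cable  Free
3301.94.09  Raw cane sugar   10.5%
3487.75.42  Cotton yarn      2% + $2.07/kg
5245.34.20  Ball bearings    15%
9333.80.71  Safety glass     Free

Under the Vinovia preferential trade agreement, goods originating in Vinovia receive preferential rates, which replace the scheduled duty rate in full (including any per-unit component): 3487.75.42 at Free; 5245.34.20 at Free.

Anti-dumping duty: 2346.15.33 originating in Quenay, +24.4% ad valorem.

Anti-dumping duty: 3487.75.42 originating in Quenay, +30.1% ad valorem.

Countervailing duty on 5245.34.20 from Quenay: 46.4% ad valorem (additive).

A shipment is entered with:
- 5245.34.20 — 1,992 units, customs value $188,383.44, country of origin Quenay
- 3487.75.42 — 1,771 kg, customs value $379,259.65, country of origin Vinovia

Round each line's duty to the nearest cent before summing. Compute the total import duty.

$115,667.43

Line 1 (5245.34.20, Quenay, 1,992 units, $188,383.44):
Base rate for 5245.34.20 is 15%.
5245.34.20 has an FTA preferential rate, but origin Quenay is not Vinovia; base rate stands.
Additional duty on 5245.34.20 from Quenay: +46.4%. Applied ad valorem rate: 15% + 46.4% = 61.4%.
Duty = $188,383.44 × 61.4% = $115,667.43.
Line 2 (3487.75.42, Vinovia, 1,771 kg, $379,259.65):
Base rate for 3487.75.42 is 2% + $2.07/kg.
Origin Vinovia qualifies under the Lorador–Vinovia agreement and 3487.75.42 is covered: preferential rate Free applies instead.
The additional-duty order on 3487.75.42 targets Quenay, not Vinovia; it does not apply.
Duty = $379,259.65 × 0% = $0.00.
Total = $115,667.43 + $0.00 = $115,667.43.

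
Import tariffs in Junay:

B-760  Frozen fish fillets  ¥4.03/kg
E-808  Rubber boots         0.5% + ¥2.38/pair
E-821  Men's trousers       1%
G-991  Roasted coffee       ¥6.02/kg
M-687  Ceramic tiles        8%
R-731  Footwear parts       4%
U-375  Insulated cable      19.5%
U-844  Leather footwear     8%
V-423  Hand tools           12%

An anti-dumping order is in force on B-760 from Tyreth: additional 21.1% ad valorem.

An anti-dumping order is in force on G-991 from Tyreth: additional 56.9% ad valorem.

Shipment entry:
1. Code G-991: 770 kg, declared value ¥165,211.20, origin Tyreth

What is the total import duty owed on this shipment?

Line 1 (G-991, Tyreth, 770 kg, ¥165,211.20):
Base rate for G-991 is ¥6.02/kg.
Additional duty on G-991 from Tyreth: +56.9% ad valorem. Applied ad valorem rate = 56.9%.
Duty = ¥165,211.20 × 56.9% + 770 × ¥6.02 = ¥98,640.57.

¥98,640.57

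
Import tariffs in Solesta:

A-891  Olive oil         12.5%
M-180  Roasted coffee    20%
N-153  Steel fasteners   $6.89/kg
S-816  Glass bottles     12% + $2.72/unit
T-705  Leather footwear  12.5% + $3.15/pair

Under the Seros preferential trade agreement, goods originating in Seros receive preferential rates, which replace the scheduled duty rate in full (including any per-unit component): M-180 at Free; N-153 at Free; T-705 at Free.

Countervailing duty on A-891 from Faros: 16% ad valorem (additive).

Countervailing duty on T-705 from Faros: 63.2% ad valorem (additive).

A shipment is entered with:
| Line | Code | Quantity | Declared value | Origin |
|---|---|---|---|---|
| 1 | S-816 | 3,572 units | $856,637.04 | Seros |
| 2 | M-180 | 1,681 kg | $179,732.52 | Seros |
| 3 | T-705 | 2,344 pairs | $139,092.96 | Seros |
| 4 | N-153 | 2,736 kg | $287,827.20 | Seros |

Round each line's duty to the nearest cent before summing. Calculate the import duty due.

$112,512.28

Line 1 (S-816, Seros, 3,572 units, $856,637.04):
Base rate for S-816 is 12% + $2.72/unit.
Origin Seros is the FTA partner but S-816 is not on the preference list; base rate stands.
Duty = $856,637.04 × 12% + 3,572 × $2.72 = $112,512.28.
Line 2 (M-180, Seros, 1,681 kg, $179,732.52):
Base rate for M-180 is 20%.
Origin Seros qualifies under the Solesta–Seros agreement and M-180 is covered: preferential rate Free applies instead.
Duty = $179,732.52 × 0% = $0.00.
Line 3 (T-705, Seros, 2,344 pairs, $139,092.96):
Base rate for T-705 is 12.5% + $3.15/pair.
Origin Seros qualifies under the Solesta–Seros agreement and T-705 is covered: preferential rate Free applies instead.
The additional-duty order on T-705 targets Faros, not Seros; it does not apply.
Duty = $139,092.96 × 0% = $0.00.
Line 4 (N-153, Seros, 2,736 kg, $287,827.20):
Base rate for N-153 is $6.89/kg.
Origin Seros qualifies under the Solesta–Seros agreement and N-153 is covered: preferential rate Free applies instead.
Duty = $287,827.20 × 0% = $0.00.
Total = $112,512.28 + $0.00 + $0.00 + $0.00 = $112,512.28.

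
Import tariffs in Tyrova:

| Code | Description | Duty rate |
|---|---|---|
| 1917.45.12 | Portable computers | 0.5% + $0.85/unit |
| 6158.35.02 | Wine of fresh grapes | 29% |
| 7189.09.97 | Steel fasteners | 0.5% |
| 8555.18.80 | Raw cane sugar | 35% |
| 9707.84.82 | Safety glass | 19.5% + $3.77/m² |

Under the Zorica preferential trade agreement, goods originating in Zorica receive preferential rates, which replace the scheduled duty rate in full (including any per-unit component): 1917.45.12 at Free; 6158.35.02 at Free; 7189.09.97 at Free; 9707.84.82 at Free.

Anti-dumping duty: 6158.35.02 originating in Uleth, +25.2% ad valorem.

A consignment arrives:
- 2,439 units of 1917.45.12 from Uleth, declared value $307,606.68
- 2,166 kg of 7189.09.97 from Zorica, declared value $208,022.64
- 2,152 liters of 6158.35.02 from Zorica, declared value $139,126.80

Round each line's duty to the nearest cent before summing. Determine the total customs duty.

Line 1 (1917.45.12, Uleth, 2,439 units, $307,606.68):
Base rate for 1917.45.12 is 0.5% + $0.85/unit.
1917.45.12 has an FTA preferential rate, but origin Uleth is not Zorica; base rate stands.
Duty = $307,606.68 × 0.5% + 2,439 × $0.85 = $3,611.18.
Line 2 (7189.09.97, Zorica, 2,166 kg, $208,022.64):
Base rate for 7189.09.97 is 0.5%.
Origin Zorica qualifies under the Tyrova–Zorica agreement and 7189.09.97 is covered: preferential rate Free applies instead.
Duty = $208,022.64 × 0% = $0.00.
Line 3 (6158.35.02, Zorica, 2,152 liters, $139,126.80):
Base rate for 6158.35.02 is 29%.
Origin Zorica qualifies under the Tyrova–Zorica agreement and 6158.35.02 is covered: preferential rate Free applies instead.
The additional-duty order on 6158.35.02 targets Uleth, not Zorica; it does not apply.
Duty = $139,126.80 × 0% = $0.00.
Total = $3,611.18 + $0.00 + $0.00 = $3,611.18.

$3,611.18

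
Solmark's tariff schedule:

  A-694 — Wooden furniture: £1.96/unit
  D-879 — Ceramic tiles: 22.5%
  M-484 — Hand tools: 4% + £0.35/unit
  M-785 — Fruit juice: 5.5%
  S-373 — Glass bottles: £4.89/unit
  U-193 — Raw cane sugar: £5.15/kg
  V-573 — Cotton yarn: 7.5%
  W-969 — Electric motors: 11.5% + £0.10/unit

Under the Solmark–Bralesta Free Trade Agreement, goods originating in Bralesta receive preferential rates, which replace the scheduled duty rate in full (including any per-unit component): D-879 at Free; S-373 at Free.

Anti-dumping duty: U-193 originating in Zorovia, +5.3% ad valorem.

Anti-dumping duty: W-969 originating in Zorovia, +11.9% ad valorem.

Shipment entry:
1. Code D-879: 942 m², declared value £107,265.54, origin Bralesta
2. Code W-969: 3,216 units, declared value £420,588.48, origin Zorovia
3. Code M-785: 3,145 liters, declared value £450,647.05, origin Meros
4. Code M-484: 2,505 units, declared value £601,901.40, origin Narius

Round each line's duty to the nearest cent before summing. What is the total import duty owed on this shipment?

Line 1 (D-879, Bralesta, 942 m², £107,265.54):
Base rate for D-879 is 22.5%.
Origin Bralesta qualifies under the Solmark–Bralesta agreement and D-879 is covered: preferential rate Free applies instead.
Duty = £107,265.54 × 0% = £0.00.
Line 2 (W-969, Zorovia, 3,216 units, £420,588.48):
Base rate for W-969 is 11.5% + £0.10/unit.
Additional duty on W-969 from Zorovia: +11.9%. Applied ad valorem rate: 11.5% + 11.9% = 23.4%.
Duty = £420,588.48 × 23.4% + 3,216 × £0.10 = £98,739.30.
Line 3 (M-785, Meros, 3,145 liters, £450,647.05):
Base rate for M-785 is 5.5%.
Duty = £450,647.05 × 5.5% = £24,785.59.
Line 4 (M-484, Narius, 2,505 units, £601,901.40):
Base rate for M-484 is 4% + £0.35/unit.
Duty = £601,901.40 × 4% + 2,505 × £0.35 = £24,952.81.
Total = £0.00 + £98,739.30 + £24,785.59 + £24,952.81 = £148,477.70.

£148,477.70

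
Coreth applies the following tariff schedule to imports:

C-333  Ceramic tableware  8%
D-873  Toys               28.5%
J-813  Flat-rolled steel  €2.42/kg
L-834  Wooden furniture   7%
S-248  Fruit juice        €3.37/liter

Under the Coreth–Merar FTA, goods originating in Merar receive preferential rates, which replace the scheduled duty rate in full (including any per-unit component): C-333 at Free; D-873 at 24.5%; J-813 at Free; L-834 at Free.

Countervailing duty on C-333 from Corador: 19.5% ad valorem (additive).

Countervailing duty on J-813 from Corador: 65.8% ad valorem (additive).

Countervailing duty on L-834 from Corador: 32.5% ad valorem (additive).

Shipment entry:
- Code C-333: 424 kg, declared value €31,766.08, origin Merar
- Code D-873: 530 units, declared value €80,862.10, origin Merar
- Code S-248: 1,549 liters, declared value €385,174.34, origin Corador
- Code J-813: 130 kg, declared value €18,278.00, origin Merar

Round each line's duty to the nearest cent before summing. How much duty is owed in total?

€25,031.34

Line 1 (C-333, Merar, 424 kg, €31,766.08):
Base rate for C-333 is 8%.
Origin Merar qualifies under the Coreth–Merar agreement and C-333 is covered: preferential rate Free applies instead.
The additional-duty order on C-333 targets Corador, not Merar; it does not apply.
Duty = €31,766.08 × 0% = €0.00.
Line 2 (D-873, Merar, 530 units, €80,862.10):
Base rate for D-873 is 28.5%.
Origin Merar qualifies under the Coreth–Merar agreement and D-873 is covered: preferential rate 24.5% applies instead.
Duty = €80,862.10 × 24.5% = €19,811.21.
Line 3 (S-248, Corador, 1,549 liters, €385,174.34):
Base rate for S-248 is €3.37/liter.
Duty = 1,549 × €3.37 = €5,220.13.
Line 4 (J-813, Merar, 130 kg, €18,278.00):
Base rate for J-813 is €2.42/kg.
Origin Merar qualifies under the Coreth–Merar agreement and J-813 is covered: preferential rate Free applies instead.
The additional-duty order on J-813 targets Corador, not Merar; it does not apply.
Duty = €18,278.00 × 0% = €0.00.
Total = €0.00 + €19,811.21 + €5,220.13 + €0.00 = €25,031.34.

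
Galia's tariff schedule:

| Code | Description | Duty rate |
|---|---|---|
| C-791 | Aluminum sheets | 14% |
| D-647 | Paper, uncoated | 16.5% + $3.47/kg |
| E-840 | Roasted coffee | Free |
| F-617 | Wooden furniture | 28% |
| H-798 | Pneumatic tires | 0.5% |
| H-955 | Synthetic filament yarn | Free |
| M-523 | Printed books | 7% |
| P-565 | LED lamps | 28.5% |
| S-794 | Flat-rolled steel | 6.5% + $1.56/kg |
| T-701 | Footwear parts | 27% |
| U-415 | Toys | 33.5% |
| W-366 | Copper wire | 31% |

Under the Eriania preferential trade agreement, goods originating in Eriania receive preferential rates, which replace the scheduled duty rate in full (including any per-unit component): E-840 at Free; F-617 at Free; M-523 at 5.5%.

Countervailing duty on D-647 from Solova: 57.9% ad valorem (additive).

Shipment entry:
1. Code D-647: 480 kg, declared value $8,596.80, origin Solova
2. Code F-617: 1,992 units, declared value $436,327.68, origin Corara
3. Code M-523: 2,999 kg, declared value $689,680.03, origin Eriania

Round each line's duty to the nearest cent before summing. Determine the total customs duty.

Line 1 (D-647, Solova, 480 kg, $8,596.80):
Base rate for D-647 is 16.5% + $3.47/kg.
Additional duty on D-647 from Solova: +57.9%. Applied ad valorem rate: 16.5% + 57.9% = 74.4%.
Duty = $8,596.80 × 74.4% + 480 × $3.47 = $8,061.62.
Line 2 (F-617, Corara, 1,992 units, $436,327.68):
Base rate for F-617 is 28%.
F-617 has an FTA preferential rate, but origin Corara is not Eriania; base rate stands.
Duty = $436,327.68 × 28% = $122,171.75.
Line 3 (M-523, Eriania, 2,999 kg, $689,680.03):
Base rate for M-523 is 7%.
Origin Eriania qualifies under the Galia–Eriania agreement and M-523 is covered: preferential rate 5.5% applies instead.
Duty = $689,680.03 × 5.5% = $37,932.40.
Total = $8,061.62 + $122,171.75 + $37,932.40 = $168,165.77.

$168,165.77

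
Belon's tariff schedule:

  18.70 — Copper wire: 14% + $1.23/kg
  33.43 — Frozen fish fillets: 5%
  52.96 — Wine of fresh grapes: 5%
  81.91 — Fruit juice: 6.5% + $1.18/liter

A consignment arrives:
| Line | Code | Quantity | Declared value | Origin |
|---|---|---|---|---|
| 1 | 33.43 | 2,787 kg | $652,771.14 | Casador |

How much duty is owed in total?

Line 1 (33.43, Casador, 2,787 kg, $652,771.14):
Base rate for 33.43 is 5%.
Duty = $652,771.14 × 5% = $32,638.56.

$32,638.56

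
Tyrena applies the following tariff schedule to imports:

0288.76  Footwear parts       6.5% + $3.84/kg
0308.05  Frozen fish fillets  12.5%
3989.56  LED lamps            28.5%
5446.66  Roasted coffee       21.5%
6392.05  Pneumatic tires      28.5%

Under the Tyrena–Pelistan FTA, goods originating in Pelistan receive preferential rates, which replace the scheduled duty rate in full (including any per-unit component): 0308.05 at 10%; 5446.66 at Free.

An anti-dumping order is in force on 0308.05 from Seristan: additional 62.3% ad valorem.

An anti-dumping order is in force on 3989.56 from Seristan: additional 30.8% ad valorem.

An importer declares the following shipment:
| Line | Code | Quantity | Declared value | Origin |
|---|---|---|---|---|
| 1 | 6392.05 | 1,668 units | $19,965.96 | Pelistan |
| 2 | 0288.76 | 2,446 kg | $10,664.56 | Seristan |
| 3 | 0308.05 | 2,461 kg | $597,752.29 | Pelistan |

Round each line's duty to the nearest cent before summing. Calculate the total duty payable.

$75,551.37

Line 1 (6392.05, Pelistan, 1,668 units, $19,965.96):
Base rate for 6392.05 is 28.5%.
Origin Pelistan is the FTA partner but 6392.05 is not on the preference list; base rate stands.
Duty = $19,965.96 × 28.5% = $5,690.30.
Line 2 (0288.76, Seristan, 2,446 kg, $10,664.56):
Base rate for 0288.76 is 6.5% + $3.84/kg.
Duty = $10,664.56 × 6.5% + 2,446 × $3.84 = $10,085.84.
Line 3 (0308.05, Pelistan, 2,461 kg, $597,752.29):
Base rate for 0308.05 is 12.5%.
Origin Pelistan qualifies under the Tyrena–Pelistan agreement and 0308.05 is covered: preferential rate 10% applies instead.
The additional-duty order on 0308.05 targets Seristan, not Pelistan; it does not apply.
Duty = $597,752.29 × 10% = $59,775.23.
Total = $5,690.30 + $10,085.84 + $59,775.23 = $75,551.37.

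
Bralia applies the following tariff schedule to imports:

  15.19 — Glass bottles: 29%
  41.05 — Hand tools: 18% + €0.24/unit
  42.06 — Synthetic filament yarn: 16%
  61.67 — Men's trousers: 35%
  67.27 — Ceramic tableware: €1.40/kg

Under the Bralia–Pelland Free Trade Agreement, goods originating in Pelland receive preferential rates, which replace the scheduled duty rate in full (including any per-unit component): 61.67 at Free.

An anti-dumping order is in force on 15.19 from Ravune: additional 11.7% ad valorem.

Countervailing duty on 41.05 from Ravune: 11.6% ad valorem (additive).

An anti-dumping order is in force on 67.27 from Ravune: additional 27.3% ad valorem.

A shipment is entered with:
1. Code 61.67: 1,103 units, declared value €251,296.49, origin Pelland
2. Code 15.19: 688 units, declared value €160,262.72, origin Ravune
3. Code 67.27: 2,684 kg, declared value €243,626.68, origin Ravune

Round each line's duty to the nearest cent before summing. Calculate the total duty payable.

Line 1 (61.67, Pelland, 1,103 units, €251,296.49):
Base rate for 61.67 is 35%.
Origin Pelland qualifies under the Bralia–Pelland agreement and 61.67 is covered: preferential rate Free applies instead.
Duty = €251,296.49 × 0% = €0.00.
Line 2 (15.19, Ravune, 688 units, €160,262.72):
Base rate for 15.19 is 29%.
Additional duty on 15.19 from Ravune: +11.7%. Applied ad valorem rate: 29% + 11.7% = 40.7%.
Duty = €160,262.72 × 40.7% = €65,226.93.
Line 3 (67.27, Ravune, 2,684 kg, €243,626.68):
Base rate for 67.27 is €1.40/kg.
Additional duty on 67.27 from Ravune: +27.3% ad valorem. Applied ad valorem rate = 27.3%.
Duty = €243,626.68 × 27.3% + 2,684 × €1.40 = €70,267.68.
Total = €0.00 + €65,226.93 + €70,267.68 = €135,494.61.

€135,494.61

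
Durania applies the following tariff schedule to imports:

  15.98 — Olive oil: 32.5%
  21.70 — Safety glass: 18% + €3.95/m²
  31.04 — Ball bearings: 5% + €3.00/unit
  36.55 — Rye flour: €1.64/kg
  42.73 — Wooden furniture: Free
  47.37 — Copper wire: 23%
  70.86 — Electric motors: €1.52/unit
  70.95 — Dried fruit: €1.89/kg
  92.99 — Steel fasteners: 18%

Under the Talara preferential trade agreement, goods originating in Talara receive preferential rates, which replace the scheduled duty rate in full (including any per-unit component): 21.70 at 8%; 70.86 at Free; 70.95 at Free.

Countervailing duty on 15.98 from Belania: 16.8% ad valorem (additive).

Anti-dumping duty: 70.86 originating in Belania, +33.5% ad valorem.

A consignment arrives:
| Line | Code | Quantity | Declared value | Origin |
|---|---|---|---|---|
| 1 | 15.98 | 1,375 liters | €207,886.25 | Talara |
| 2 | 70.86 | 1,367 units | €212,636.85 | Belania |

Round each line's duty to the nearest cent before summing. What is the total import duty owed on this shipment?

€140,874.21

Line 1 (15.98, Talara, 1,375 liters, €207,886.25):
Base rate for 15.98 is 32.5%.
Origin Talara is the FTA partner but 15.98 is not on the preference list; base rate stands.
The additional-duty order on 15.98 targets Belania, not Talara; it does not apply.
Duty = €207,886.25 × 32.5% = €67,563.03.
Line 2 (70.86, Belania, 1,367 units, €212,636.85):
Base rate for 70.86 is €1.52/unit.
70.86 has an FTA preferential rate, but origin Belania is not Talara; base rate stands.
Additional duty on 70.86 from Belania: +33.5% ad valorem. Applied ad valorem rate = 33.5%.
Duty = €212,636.85 × 33.5% + 1,367 × €1.52 = €73,311.18.
Total = €67,563.03 + €73,311.18 = €140,874.21.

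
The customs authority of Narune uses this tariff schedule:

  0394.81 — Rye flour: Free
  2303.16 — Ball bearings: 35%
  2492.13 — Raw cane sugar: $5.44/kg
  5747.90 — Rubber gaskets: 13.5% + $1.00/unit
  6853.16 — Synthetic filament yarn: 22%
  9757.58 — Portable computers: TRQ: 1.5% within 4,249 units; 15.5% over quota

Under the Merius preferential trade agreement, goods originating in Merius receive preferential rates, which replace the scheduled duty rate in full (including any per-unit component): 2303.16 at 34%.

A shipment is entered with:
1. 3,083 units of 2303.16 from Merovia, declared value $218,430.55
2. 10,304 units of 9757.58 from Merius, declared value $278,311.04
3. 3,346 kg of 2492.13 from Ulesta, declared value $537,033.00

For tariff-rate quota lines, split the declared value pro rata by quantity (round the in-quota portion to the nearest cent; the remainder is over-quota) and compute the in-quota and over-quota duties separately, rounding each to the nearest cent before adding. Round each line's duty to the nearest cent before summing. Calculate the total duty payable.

$121,723.97

Line 1 (2303.16, Merovia, 3,083 units, $218,430.55):
Base rate for 2303.16 is 35%.
2303.16 has an FTA preferential rate, but origin Merovia is not Merius; base rate stands.
Duty = $218,430.55 × 35% = $76,450.69.
Line 2 (9757.58, Merius, 10,304 units, $278,311.04):
Code 9757.58 is under a tariff-rate quota (threshold 4,249 units). In-quota: 4,249 units at 1.5%; over-quota: 6,055 units at 15.5%.
Pro-rata value split: in-quota = $278,311.04 × 4,249/10,304 = $114,765.49; over-quota = $278,311.04 − $114,765.49 = $163,545.55.
In-quota duty = $114,765.49 × 1.5% = $1,721.48. Over-quota duty = $163,545.55 × 15.5% = $25,349.56.
Line duty = $1,721.48 + $25,349.56 = $27,071.04.
Line 3 (2492.13, Ulesta, 3,346 kg, $537,033.00):
Base rate for 2492.13 is $5.44/kg.
Duty = 3,346 × $5.44 = $18,202.24.
Total = $76,450.69 + $27,071.04 + $18,202.24 = $121,723.97.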